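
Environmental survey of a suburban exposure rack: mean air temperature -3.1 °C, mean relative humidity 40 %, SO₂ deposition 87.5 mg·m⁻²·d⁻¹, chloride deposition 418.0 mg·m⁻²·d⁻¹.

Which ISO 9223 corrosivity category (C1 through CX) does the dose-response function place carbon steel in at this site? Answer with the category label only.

carbon steel: T≤10 °C ⇒ hinge +0.150·(-3.1−10) = -1.9650
  SO₂ term: 1.77·87.5^0.52·exp(0.02·40-1.9650) = 5.648
  Sd branch = 0.102·Sd^0.62·e^(0.033·RH+0.04·T) = 14.23 μm/a
  sum: 5.648 + 14.23 → r_corr = 19.88 μm/a
ISO 9223 Table 2 (carbon steel): 1.3 < 19.9 ≤ 25 μm/a ⇒ C2

C2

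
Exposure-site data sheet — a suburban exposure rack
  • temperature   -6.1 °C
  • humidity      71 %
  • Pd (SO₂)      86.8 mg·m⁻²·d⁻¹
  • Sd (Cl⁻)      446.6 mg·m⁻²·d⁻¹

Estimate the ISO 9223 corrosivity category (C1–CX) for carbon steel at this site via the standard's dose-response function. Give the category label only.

C3

carbon steel: temperature factor f = +0.150·(-16.1) = -2.4150
  SO₂ term: 1.77·86.8^0.52·exp(0.02·71-2.4150) = 6.666
  Sd branch = 0.102·Sd^0.62·e^(0.033·RH+0.04·T) = 36.57 μm/a
  sum: 6.666 + 36.57 → r_corr = 43.24 μm/a
43.2 μm/a falls in (25, 50] for carbon steel → category C3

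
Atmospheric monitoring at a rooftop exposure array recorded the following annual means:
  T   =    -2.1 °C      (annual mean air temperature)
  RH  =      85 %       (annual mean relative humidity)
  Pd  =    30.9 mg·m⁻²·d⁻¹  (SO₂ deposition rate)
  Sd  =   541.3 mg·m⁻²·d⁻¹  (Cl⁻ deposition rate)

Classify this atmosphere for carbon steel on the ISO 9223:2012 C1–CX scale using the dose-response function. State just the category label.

carbon steel: temperature factor f = +0.150·(-12.1) = -1.8150
  sulphur-dioxide contribution → 9.393 μm/a
  chloride contribution → 76.74 μm/a
  ⇒ r_corr(carbon steel) = 86.14 μm/a
Category bounds: 80…200 μm/a bracket r_corr ⇒ C5

C5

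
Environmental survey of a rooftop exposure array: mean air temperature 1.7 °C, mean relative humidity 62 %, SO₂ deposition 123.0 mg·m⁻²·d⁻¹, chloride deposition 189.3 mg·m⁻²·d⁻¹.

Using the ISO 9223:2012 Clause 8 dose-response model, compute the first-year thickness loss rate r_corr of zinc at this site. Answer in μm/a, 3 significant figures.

r_corr = 2.01 μm/a

zinc: temperature factor f = +0.038·(-8.3) = -0.3154
  sulphur-dioxide contribution → 1.355 μm/a
  chloride contribution → 0.6594 μm/a
  total first-year rate 2.014 μm/a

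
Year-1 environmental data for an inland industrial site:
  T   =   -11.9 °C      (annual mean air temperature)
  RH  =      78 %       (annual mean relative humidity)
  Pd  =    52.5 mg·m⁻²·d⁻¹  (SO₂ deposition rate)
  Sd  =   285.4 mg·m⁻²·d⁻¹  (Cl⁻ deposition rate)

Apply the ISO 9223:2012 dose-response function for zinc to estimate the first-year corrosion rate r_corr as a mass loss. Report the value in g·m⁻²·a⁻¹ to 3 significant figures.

r_corr = 10.4 g·m⁻²·a⁻¹

zinc: temperature factor f = +0.038·(-21.9) = -0.8322
  SO₂ term: 0.0129·52.5^0.44·exp(0.046·78-0.8322) = 1.16
  Cl⁻ term: 0.0175·285.4^0.57·exp(0.008·78+0.085·-11.9) = 0.2981
  r_corr = 1.16 + 0.2981 = 1.458 μm/a
Convert to mass loss: 1.458 μm/a × 7.14 g/cm³ = 10.41 g·m⁻²·a⁻¹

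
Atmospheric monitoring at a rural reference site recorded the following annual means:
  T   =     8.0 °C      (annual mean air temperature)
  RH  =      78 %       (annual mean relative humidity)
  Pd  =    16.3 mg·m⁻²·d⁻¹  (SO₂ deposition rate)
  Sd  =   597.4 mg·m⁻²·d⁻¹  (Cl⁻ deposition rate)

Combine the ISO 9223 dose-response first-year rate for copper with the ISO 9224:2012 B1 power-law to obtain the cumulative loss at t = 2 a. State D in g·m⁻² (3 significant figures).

copper: temperature factor f = +0.126·(-2.0) = -0.2520
  sulphur-dioxide contribution → 0.8484 μm/a
  chloride contribution → 1.413 μm/a
  ⇒ r_corr(copper) = 2.261 μm/a
Long-term exponent b (ISO 9224 Table 2, B1) = 0.667
  D(2) = 2.261 × 2^0.667 = 2.261 × 1.588 = 3.59 μm
  Mass loss = 3.59 μm × 8.96 g/cm³ = 32.17 g·m⁻²

D(2) = 32.2 g·m⁻²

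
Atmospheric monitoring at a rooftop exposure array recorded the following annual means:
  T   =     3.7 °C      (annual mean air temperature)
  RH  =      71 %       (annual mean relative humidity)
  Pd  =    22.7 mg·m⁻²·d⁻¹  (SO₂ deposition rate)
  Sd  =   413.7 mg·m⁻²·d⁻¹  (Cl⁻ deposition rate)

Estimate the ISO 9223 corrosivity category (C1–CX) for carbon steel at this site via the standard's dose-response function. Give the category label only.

C4

carbon steel: temperature factor f = +0.150·(-6.3) = -0.9450
  Pd branch = 1.77·Pd^0.52·e^(0.02·RH+f) = 14.43 μm/a
  Cl⁻ term: 0.102·413.7^0.62·exp(0.033·71+0.04·3.7) = 51.61
  r_corr = 14.43 + 51.61 = 66.05 μm/a
ISO 9223 Table 2 (carbon steel): 50 < 66 ≤ 80 μm/a ⇒ C4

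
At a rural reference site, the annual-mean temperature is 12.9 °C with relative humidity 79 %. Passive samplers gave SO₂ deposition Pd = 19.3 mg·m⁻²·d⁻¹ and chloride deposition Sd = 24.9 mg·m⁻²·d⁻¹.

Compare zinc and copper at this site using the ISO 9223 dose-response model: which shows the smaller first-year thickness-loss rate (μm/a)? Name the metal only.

copper

zinc: T>10 °C ⇒ hinge -0.071·(12.9−10) = -0.2059
  sulphur-dioxide contribution → 1.462 μm/a
  chloride contribution → 0.616 μm/a
  ⇒ r_corr(zinc) = 2.078 μm/a
copper: f(T) = -0.080·(T−10) [T>10 °C] = -0.2320
  sulphur-dioxide contribution → 0.9594 μm/a
  chloride contribution → 0.7895 μm/a
  total first-year rate 1.749 μm/a
Ordering by μm/a: zinc (2.08) > copper (1.75)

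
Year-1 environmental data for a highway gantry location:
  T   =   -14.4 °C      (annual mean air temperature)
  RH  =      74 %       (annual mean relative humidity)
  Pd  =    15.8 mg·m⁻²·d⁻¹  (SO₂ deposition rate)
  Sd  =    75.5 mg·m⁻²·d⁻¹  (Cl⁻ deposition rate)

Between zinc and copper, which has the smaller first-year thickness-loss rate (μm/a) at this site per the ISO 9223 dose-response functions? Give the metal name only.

zinc: temperature factor f = +0.038·(-24.4) = -0.9272
  sulphur-dioxide contribution → 0.5172 μm/a
  chloride contribution → 0.1094 μm/a
  total first-year rate 0.6266 μm/a
copper: T≤10 °C ⇒ hinge +0.126·(-14.4−10) = -3.0744
  sulphur-dioxide contribution → 0.03952 μm/a
  chloride contribution → 0.2335 μm/a
  ⇒ r_corr(copper) = 0.273 μm/a
Ordering by μm/a: zinc (0.627) > copper (0.273)

copper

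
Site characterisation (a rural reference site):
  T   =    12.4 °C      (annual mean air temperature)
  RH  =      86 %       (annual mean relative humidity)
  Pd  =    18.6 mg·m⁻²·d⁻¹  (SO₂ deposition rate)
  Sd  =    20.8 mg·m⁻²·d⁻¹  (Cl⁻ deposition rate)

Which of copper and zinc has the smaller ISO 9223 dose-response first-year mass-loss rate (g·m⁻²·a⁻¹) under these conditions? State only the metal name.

copper: f(T) = -0.080·(T−10) [T>10 °C] = -0.1920
  sulphur-dioxide contribution → 1.495 μm/a
  chloride contribution → 0.9442 μm/a
  ⇒ r_corr(copper) = 2.439 μm/a
  mass loss = 2.439 μm/a × 8.96 g/cm³ = 21.85 g·m⁻²·a⁻¹
zinc: T>10 °C ⇒ hinge -0.071·(12.4−10) = -0.1704
  sulphur-dioxide contribution → 2.057 μm/a
  chloride contribution → 0.5635 μm/a
  ⇒ r_corr(zinc) = 2.621 μm/a
  mass loss = 2.621 μm/a × 7.14 g/cm³ = 18.71 g·m⁻²·a⁻¹
Ordering by g·m⁻²·a⁻¹: copper (21.9) > zinc (18.7)

zinc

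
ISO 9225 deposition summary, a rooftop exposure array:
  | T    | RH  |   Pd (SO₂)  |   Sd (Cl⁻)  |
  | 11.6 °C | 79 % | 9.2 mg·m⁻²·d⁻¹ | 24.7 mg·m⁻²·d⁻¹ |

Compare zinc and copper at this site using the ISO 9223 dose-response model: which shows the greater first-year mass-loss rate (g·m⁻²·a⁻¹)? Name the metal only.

zinc: temperature factor f = -0.071·(1.6) = -0.1136
  sulphur-dioxide contribution → 1.158 μm/a
  chloride contribution → 0.549 μm/a
  total first-year rate 1.707 μm/a
  mass loss = 1.707 μm/a × 7.14 g/cm³ = 12.18 g·m⁻²·a⁻¹
copper: f(T) = -0.080·(T−10) [T>10 °C] = -0.1280
  sulphur-dioxide contribution → 0.878 μm/a
  chloride contribution → 0.7392 μm/a
  total first-year rate 1.617 μm/a
  mass loss = 1.617 μm/a × 8.96 g/cm³ = 14.49 g·m⁻²·a⁻¹
Ordering by g·m⁻²·a⁻¹: copper (14.5) > zinc (12.2)

copper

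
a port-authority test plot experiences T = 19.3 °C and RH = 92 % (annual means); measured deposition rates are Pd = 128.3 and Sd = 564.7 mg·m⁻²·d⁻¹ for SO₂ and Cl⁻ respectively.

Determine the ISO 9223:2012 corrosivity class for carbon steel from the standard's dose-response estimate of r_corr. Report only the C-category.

carbon steel: T>10 °C ⇒ hinge -0.054·(19.3−10) = -0.5022
  sulphur-dioxide contribution → 84.19 μm/a
  chloride contribution → 233.6 μm/a
  ⇒ r_corr(carbon steel) = 317.8 μm/a
ISO 9223 Table 2 (carbon steel): 200 < 318 ≤ 700 μm/a ⇒ CX

CX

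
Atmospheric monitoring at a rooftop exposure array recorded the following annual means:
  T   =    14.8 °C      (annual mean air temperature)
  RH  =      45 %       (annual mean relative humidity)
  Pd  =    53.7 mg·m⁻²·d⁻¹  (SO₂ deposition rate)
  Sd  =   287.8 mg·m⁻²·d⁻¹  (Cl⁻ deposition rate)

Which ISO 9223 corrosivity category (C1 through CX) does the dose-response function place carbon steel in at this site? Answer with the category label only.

C4

carbon steel: f(T) = -0.054·(T−10) [T>10 °C] = -0.2592
  SO₂ term: 1.77·53.7^0.52·exp(0.02·45-0.2592) = 26.66
  Cl⁻ term: 0.102·287.8^0.62·exp(0.033·45+0.04·14.8) = 27.24
  sum: 26.66 + 27.24 → r_corr = 53.9 μm/a
ISO 9223 Table 2 (carbon steel): 50 < 53.9 ≤ 80 μm/a ⇒ C4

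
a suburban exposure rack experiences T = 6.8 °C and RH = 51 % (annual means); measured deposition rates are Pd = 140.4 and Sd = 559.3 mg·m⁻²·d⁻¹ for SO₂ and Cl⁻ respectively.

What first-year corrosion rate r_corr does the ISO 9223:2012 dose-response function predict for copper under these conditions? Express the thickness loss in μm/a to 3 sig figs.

copper: temperature factor f = +0.126·(-3.2) = -0.4032
  sulphur-dioxide contribution → 0.2596 μm/a
  chloride contribution → 0.4951 μm/a
  total first-year rate 0.7546 μm/a

r_corr = 0.755 μm/a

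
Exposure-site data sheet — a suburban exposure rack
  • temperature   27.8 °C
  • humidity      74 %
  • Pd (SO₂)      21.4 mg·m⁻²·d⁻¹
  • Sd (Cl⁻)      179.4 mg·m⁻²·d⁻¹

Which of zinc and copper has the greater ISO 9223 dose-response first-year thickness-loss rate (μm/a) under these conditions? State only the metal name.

zinc: f(T) = -0.071·(T−10) [T>10 °C] = -1.2638
  SO₂ term: 0.0129·21.4^0.44·exp(0.046·74-1.2638) = 0.4221
  Sd branch = 0.0175·Sd^0.57·e^(0.008·RH+0.085·T) = 6.472 μm/a
  r_corr = 0.4221 + 6.472 = 6.894 μm/a
copper: f(T) = -0.080·(T−10) [T>10 °C] = -1.4240
  Pd branch = 0.0053·Pd^0.26·e^(0.059·RH+f) = 0.2228 μm/a
  Cl⁻ term: 0.01025·179.4^0.27·exp(0.036·74+0.049·27.8) = 2.332
  sum: 0.2228 + 2.332 → r_corr = 2.555 μm/a
Ordering by μm/a: zinc (6.89) > copper (2.56)

zinc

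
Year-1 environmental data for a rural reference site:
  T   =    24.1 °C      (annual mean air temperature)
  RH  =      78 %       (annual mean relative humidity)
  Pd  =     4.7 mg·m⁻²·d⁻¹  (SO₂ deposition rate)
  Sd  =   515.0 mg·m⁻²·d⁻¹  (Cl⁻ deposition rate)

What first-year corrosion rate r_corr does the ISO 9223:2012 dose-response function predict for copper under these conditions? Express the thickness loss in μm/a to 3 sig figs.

r_corr = 3.24 μm/a

copper: temperature factor f = -0.080·(14.1) = -1.1280
  SO₂ term: 0.0053·4.7^0.26·exp(0.059·78-1.1280) = 0.2557
  Cl⁻ term: 0.01025·515.0^0.27·exp(0.036·78+0.049·24.1) = 2.987
  sum: 0.2557 + 2.987 → r_corr = 3.243 μm/a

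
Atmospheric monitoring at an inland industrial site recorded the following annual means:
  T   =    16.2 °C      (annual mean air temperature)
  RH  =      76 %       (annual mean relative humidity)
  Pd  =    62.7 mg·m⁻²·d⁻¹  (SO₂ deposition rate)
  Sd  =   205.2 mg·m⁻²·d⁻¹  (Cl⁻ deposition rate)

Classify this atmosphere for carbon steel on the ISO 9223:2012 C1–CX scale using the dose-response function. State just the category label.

C5

carbon steel: T>10 °C ⇒ hinge -0.054·(16.2−10) = -0.3348
  Pd branch = 1.77·Pd^0.52·e^(0.02·RH+f) = 49.81 μm/a
  Cl⁻ term: 0.102·205.2^0.62·exp(0.033·76+0.04·16.2) = 64.98
  r_corr = 49.81 + 64.98 = 114.8 μm/a
115 μm/a falls in (80, 200] for carbon steel → category C5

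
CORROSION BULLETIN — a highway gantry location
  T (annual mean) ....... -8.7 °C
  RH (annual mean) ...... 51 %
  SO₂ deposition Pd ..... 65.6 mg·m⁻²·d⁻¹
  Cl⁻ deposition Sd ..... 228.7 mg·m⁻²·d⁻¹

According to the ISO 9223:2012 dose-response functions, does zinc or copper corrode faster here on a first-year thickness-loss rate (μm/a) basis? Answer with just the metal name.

zinc: temperature factor f = +0.038·(-18.7) = -0.7106
  Pd branch = 0.0129·Pd^0.44·e^(0.046·RH+f) = 0.4171 μm/a
  Cl⁻ term: 0.0175·228.7^0.57·exp(0.008·51+0.085·-8.7) = 0.2779
  r_corr = 0.4171 + 0.2779 = 0.695 μm/a
copper: temperature factor f = +0.126·(-18.7) = -2.3562
  Pd branch = 0.0053·Pd^0.26·e^(0.059·RH+f) = 0.03021 μm/a
  Cl⁻ term: 0.01025·228.7^0.27·exp(0.036·51+0.049·-8.7) = 0.1819
  r_corr = 0.03021 + 0.1819 = 0.2122 μm/a
Ordering by μm/a: zinc (0.695) > copper (0.212)

zinc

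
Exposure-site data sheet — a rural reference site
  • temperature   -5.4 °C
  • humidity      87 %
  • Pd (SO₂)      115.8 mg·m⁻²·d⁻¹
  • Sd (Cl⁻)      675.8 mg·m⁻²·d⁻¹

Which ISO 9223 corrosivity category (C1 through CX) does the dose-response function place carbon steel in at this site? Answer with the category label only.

carbon steel: temperature factor f = +0.150·(-15.4) = -2.3100
  SO₂ term: 1.77·115.8^0.52·exp(0.02·87-2.3100) = 11.85
  Cl⁻ term: 0.102·675.8^0.62·exp(0.033·87+0.04·-5.4) = 82.44
  sum: 11.85 + 82.44 → r_corr = 94.29 μm/a
Category bounds: 80…200 μm/a bracket r_corr ⇒ C5

C5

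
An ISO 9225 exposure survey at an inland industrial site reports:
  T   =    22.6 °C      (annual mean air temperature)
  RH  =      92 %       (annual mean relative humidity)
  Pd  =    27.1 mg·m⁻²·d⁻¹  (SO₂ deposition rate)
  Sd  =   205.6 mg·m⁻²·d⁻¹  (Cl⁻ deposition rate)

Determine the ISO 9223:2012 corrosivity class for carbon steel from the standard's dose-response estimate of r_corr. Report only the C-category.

carbon steel: temperature factor f = -0.054·(12.6) = -0.6804
  SO₂ term: 1.77·27.1^0.52·exp(0.02·92-0.6804) = 31.39
  Sd branch = 0.102·Sd^0.62·e^(0.033·RH+0.04·T) = 142.5 μm/a
  r_corr = 31.39 + 142.5 = 173.9 μm/a
174 μm/a falls in (80, 200] for carbon steel → category C5

C5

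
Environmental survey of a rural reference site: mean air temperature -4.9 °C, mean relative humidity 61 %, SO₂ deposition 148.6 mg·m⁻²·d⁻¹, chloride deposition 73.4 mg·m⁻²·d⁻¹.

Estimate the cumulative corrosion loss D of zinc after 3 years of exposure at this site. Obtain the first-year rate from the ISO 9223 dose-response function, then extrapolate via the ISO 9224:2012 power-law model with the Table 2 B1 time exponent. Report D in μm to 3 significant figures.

zinc: f(T) = +0.038·(T−10) [T≤10 °C] = -0.5662
  sulphur-dioxide contribution → 1.094 μm/a
  chloride contribution → 0.2175 μm/a
  ⇒ r_corr(zinc) = 1.312 μm/a
Long-term exponent b (ISO 9224 Table 2, B1) = 0.813
  D(3) = 1.312 × 3^0.813 = 1.312 × 2.443 = 3.204 μm

D(3) = 3.20 μm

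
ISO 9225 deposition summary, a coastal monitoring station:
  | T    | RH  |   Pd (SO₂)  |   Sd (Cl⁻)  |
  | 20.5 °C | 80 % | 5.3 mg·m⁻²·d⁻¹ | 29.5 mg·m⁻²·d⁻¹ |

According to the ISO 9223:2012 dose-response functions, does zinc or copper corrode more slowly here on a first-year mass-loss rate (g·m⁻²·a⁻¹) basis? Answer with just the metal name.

zinc: f(T) = -0.071·(T−10) [T>10 °C] = -0.7455
  SO₂ term: 0.0129·5.3^0.44·exp(0.046·80-0.7455) = 0.5055
  Sd branch = 0.0175·Sd^0.57·e^(0.008·RH+0.085·T) = 1.305 μm/a
  r_corr = 0.5055 + 1.305 = 1.81 μm/a
  mass loss = 1.81 μm/a × 7.14 g/cm³ = 12.93 g·m⁻²·a⁻¹
copper: temperature factor f = -0.080·(10.5) = -0.8400
  SO₂ term: 0.0053·5.3^0.26·exp(0.059·80-0.8400) = 0.396
  Sd branch = 0.01025·Sd^0.27·e^(0.036·RH+0.049·T) = 1.243 μm/a
  r_corr = 0.396 + 1.243 = 1.639 μm/a
  mass loss = 1.639 μm/a × 8.96 g/cm³ = 14.69 g·m⁻²·a⁻¹
Ordering by g·m⁻²·a⁻¹: copper (14.7) > zinc (12.9)

zinc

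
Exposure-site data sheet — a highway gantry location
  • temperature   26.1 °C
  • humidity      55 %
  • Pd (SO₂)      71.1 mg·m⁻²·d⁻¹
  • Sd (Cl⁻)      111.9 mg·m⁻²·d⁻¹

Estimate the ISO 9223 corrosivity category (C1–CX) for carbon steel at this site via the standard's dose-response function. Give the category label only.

C4

carbon steel: f(T) = -0.054·(T−10) [T>10 °C] = -0.8694
  Pd branch = 1.77·Pd^0.52·e^(0.02·RH+f) = 20.47 μm/a
  Cl⁻ term: 0.102·111.9^0.62·exp(0.033·55+0.04·26.1) = 33.15
  sum: 20.47 + 33.15 → r_corr = 53.62 μm/a
Category bounds: 50…80 μm/a bracket r_corr ⇒ C4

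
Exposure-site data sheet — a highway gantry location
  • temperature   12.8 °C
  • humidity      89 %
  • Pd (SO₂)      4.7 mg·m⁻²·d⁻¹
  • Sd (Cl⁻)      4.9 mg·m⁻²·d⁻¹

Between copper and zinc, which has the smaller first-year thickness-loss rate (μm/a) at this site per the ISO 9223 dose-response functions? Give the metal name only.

zinc

copper: temperature factor f = -0.080·(2.8) = -0.2240
  SO₂ term: 0.0053·4.7^0.26·exp(0.059·89-0.2240) = 1.208
  Sd branch = 0.01025·Sd^0.27·e^(0.036·RH+0.049·T) = 0.726 μm/a
  sum: 1.208 + 0.726 → r_corr = 1.934 μm/a
zinc: temperature factor f = -0.071·(2.8) = -0.1988
  SO₂ term: 0.0129·4.7^0.44·exp(0.046·89-0.1988) = 1.253
  Sd branch = 0.0175·Sd^0.57·e^(0.008·RH+0.085·T) = 0.2619 μm/a
  r_corr = 1.253 + 0.2619 = 1.515 μm/a
Ordering by μm/a: copper (1.93) > zinc (1.52)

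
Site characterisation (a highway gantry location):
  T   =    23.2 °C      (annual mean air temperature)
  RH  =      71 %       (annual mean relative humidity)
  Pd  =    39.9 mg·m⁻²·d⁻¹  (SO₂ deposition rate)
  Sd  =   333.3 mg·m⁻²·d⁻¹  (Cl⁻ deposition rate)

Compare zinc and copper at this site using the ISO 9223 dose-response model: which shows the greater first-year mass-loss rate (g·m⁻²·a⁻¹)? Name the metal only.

zinc: f(T) = -0.071·(T−10) [T>10 °C] = -0.9372
  SO₂ term: 0.0129·39.9^0.44·exp(0.046·71-0.9372) = 0.6705
  Cl⁻ term: 0.0175·333.3^0.57·exp(0.008·71+0.085·23.2) = 6.084
  sum: 0.6705 + 6.084 → r_corr = 6.754 μm/a
  mass loss = 6.754 μm/a × 7.14 g/cm³ = 48.22 g·m⁻²·a⁻¹
copper: f(T) = -0.080·(T−10) [T>10 °C] = -1.0560
  SO₂ term: 0.0053·39.9^0.26·exp(0.059·71-1.0560) = 0.3171
  Cl⁻ term: 0.01025·333.3^0.27·exp(0.036·71+0.049·23.2) = 1.975
  r_corr = 0.3171 + 1.975 = 2.292 μm/a
  mass loss = 2.292 μm/a × 8.96 g/cm³ = 20.54 g·m⁻²·a⁻¹
Ordering by g·m⁻²·a⁻¹: zinc (48.2) > copper (20.5)

zinc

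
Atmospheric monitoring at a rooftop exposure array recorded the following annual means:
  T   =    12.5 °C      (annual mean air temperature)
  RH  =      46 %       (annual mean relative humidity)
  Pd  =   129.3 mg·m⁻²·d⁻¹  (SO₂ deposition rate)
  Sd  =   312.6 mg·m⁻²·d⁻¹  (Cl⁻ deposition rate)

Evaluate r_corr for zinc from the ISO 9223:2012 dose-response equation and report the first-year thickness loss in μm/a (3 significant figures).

zinc: T>10 °C ⇒ hinge -0.071·(12.5−10) = -0.1775
  SO₂ term: 0.0129·129.3^0.44·exp(0.046·46-0.1775) = 0.7613
  Sd branch = 0.0175·Sd^0.57·e^(0.008·RH+0.085·T) = 1.934 μm/a
  r_corr = 0.7613 + 1.934 = 2.695 μm/a

r_corr = 2.70 μm/a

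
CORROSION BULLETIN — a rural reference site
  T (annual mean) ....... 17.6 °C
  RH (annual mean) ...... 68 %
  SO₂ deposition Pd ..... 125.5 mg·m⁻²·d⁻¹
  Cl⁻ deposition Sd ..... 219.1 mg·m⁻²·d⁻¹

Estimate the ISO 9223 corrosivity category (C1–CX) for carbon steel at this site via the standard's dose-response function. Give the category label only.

C5

carbon steel: f(T) = -0.054·(T−10) [T>10 °C] = -0.4104
  sulphur-dioxide contribution → 56.45 μm/a
  chloride contribution → 54.97 μm/a
  total first-year rate 111.4 μm/a
Category bounds: 80…200 μm/a bracket r_corr ⇒ C5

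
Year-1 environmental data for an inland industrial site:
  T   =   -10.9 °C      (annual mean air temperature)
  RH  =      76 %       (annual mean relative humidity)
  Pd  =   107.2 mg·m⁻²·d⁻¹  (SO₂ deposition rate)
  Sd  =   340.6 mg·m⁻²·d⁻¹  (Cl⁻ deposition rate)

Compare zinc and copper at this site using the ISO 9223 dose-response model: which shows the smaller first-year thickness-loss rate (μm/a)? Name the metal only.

zinc: temperature factor f = +0.038·(-20.9) = -0.7942
  Pd branch = 0.0129·Pd^0.44·e^(0.046·RH+f) = 1.504 μm/a
  Sd branch = 0.0175·Sd^0.57·e^(0.008·RH+0.085·T) = 0.3533 μm/a
  sum: 1.504 + 0.3533 → r_corr = 1.857 μm/a
copper: f(T) = +0.126·(T−10) [T≤10 °C] = -2.6334
  Pd branch = 0.0053·Pd^0.26·e^(0.059·RH+f) = 0.1137 μm/a
  Sd branch = 0.01025·Sd^0.27·e^(0.036·RH+0.049·T) = 0.4474 μm/a
  r_corr = 0.1137 + 0.4474 = 0.5611 μm/a
Ordering by μm/a: zinc (1.86) > copper (0.561)

copper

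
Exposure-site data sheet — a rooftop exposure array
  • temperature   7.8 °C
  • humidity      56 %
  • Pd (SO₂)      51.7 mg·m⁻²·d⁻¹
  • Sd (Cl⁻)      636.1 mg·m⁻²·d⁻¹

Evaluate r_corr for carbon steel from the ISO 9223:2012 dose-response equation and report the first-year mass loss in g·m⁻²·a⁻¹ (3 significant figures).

carbon steel: f(T) = +0.150·(T−10) [T≤10 °C] = -0.3300
  SO₂ term: 1.77·51.7^0.52·exp(0.02·56-0.3300) = 30.34
  Sd branch = 0.102·Sd^0.62·e^(0.033·RH+0.04·T) = 48.4 μm/a
  r_corr = 30.34 + 48.4 = 78.75 μm/a
Convert to mass loss: 78.75 μm/a × 7.85 g/cm³ = 618.2 g·m⁻²·a⁻¹

r_corr = 618 g·m⁻²·a⁻¹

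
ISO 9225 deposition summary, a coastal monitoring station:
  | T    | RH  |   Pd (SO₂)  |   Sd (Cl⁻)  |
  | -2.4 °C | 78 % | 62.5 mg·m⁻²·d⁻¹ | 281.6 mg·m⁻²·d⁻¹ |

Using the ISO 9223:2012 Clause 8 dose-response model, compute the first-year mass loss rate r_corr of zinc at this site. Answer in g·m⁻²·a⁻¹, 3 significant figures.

zinc: T≤10 °C ⇒ hinge +0.038·(-2.4−10) = -0.4712
  sulphur-dioxide contribution → 1.796 μm/a
  chloride contribution → 0.6633 μm/a
  total first-year rate 2.46 μm/a
Convert to mass loss: 2.46 μm/a × 7.14 g/cm³ = 17.56 g·m⁻²·a⁻¹

r_corr = 17.6 g·m⁻²·a⁻¹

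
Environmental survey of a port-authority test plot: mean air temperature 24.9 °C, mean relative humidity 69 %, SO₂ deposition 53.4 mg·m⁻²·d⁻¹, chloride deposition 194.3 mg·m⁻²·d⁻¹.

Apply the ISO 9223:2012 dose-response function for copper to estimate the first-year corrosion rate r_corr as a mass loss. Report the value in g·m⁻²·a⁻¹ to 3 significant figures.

r_corr = 17.9 g·m⁻²·a⁻¹

copper: temperature factor f = -0.080·(14.9) = -1.1920
  Pd branch = 0.0053·Pd^0.26·e^(0.059·RH+f) = 0.2653 μm/a
  Sd branch = 0.01025·Sd^0.27·e^(0.036·RH+0.049·T) = 1.727 μm/a
  r_corr = 0.2653 + 1.727 = 1.992 μm/a
Convert to mass loss: 1.992 μm/a × 8.96 g/cm³ = 17.85 g·m⁻²·a⁻¹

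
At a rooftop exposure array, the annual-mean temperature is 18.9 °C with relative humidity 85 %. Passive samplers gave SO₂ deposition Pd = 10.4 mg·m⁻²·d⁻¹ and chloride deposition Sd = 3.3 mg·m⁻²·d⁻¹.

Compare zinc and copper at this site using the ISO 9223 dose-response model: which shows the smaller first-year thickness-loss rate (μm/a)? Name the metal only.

zinc: f(T) = -0.071·(T−10) [T>10 °C] = -0.6319
  Pd branch = 0.0129·Pd^0.44·e^(0.046·RH+f) = 0.9588 μm/a
  Cl⁻ term: 0.0175·3.3^0.57·exp(0.008·85+0.085·18.9) = 0.3401
  sum: 0.9588 + 0.3401 → r_corr = 1.299 μm/a
copper: temperature factor f = -0.080·(8.9) = -0.7120
  SO₂ term: 0.0053·10.4^0.26·exp(0.059·85-0.7120) = 0.7202
  Sd branch = 0.01025·Sd^0.27·e^(0.036·RH+0.049·T) = 0.7618 μm/a
  sum: 0.7202 + 0.7618 → r_corr = 1.482 μm/a
Ordering by μm/a: copper (1.48) > zinc (1.3)

zinc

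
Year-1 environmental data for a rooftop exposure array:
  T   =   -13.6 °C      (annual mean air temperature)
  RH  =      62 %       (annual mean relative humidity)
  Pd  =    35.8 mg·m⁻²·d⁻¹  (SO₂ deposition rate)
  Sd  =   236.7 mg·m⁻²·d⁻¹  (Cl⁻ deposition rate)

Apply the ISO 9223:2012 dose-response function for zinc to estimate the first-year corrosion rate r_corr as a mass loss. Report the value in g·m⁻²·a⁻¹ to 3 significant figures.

r_corr = 4.60 g·m⁻²·a⁻¹

zinc: T≤10 °C ⇒ hinge +0.038·(-13.6−10) = -0.8968
  Pd branch = 0.0129·Pd^0.44·e^(0.046·RH+f) = 0.44 μm/a
  Sd branch = 0.0175·Sd^0.57·e^(0.008·RH+0.085·T) = 0.204 μm/a
  sum: 0.44 + 0.204 → r_corr = 0.644 μm/a
Convert to mass loss: 0.644 μm/a × 7.14 g/cm³ = 4.598 g·m⁻²·a⁻¹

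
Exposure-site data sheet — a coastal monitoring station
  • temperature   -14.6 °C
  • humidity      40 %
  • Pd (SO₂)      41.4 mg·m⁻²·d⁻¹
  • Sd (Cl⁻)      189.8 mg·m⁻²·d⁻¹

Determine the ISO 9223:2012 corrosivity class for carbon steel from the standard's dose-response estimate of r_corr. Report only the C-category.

C2

carbon steel: T≤10 °C ⇒ hinge +0.150·(-14.6−10) = -3.6900
  sulphur-dioxide contribution → 0.6819 μm/a
  chloride contribution → 5.505 μm/a
  total first-year rate 6.187 μm/a
6.19 μm/a falls in (1.3, 25] for carbon steel → category C2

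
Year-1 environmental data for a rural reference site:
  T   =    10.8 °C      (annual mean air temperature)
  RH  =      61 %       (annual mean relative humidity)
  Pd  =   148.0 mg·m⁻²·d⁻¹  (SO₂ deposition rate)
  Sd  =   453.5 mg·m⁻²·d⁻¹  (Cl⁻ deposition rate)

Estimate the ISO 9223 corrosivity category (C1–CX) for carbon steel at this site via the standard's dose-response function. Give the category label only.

carbon steel: f(T) = -0.054·(T−10) [T>10 °C] = -0.0432
  sulphur-dioxide contribution → 77.19 μm/a
  chloride contribution → 52.18 μm/a
  total first-year rate 129.4 μm/a
129 μm/a falls in (80, 200] for carbon steel → category C5

C5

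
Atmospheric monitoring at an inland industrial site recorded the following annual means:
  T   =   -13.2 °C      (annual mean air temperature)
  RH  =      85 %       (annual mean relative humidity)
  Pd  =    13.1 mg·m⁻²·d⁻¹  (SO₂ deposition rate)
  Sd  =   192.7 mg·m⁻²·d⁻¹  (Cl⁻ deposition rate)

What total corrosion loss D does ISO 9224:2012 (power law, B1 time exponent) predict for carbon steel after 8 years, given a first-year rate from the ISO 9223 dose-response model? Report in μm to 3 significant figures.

carbon steel: temperature factor f = +0.150·(-23.2) = -3.4800
  sulphur-dioxide contribution → 1.137 μm/a
  chloride contribution → 25.95 μm/a
  ⇒ r_corr(carbon steel) = 27.09 μm/a
Power-law: D(8) = r_corr · 8^0.523
  D(8) = 27.09 × 8^0.523 = 27.09 × 2.967 = 80.36 μm

D(8) = 80.4 μm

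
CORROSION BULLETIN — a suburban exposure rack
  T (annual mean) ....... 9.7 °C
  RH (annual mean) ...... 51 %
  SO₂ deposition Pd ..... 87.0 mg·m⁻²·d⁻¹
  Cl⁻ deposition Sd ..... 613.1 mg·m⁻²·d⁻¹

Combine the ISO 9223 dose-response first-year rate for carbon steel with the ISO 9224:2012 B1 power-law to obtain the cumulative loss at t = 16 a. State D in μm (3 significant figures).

D(16) = 389 μm

carbon steel: f(T) = +0.150·(T−10) [T≤10 °C] = -0.0450
  sulphur-dioxide contribution → 47.86 μm/a
  chloride contribution → 43.28 μm/a
  ⇒ r_corr(carbon steel) = 91.14 μm/a
Long-term exponent b (ISO 9224 Table 2, B1) = 0.523
  D(16) = 91.14 × 16^0.523 = 91.14 × 4.263 = 388.6 μm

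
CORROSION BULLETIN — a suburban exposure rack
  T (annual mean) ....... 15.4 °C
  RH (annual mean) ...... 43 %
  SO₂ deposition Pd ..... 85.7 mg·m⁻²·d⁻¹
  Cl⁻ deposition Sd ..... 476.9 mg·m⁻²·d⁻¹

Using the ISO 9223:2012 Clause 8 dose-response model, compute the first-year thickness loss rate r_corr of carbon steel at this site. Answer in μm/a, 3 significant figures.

carbon steel: T>10 °C ⇒ hinge -0.054·(15.4−10) = -0.2916
  SO₂ term: 1.77·85.7^0.52·exp(0.02·43-0.2916) = 31.62
  Cl⁻ term: 0.102·476.9^0.62·exp(0.033·43+0.04·15.4) = 35.73
  sum: 31.62 + 35.73 → r_corr = 67.35 μm/a

r_corr = 67.3 μm/a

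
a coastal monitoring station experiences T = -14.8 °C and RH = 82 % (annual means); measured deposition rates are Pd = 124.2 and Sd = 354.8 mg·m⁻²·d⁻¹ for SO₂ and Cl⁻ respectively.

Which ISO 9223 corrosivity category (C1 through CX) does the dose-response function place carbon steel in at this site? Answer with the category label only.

C3

carbon steel: temperature factor f = +0.150·(-24.8) = -3.7200
  SO₂ term: 1.77·124.2^0.52·exp(0.02·82-3.7200) = 2.714
  Cl⁻ term: 0.102·354.8^0.62·exp(0.033·82+0.04·-14.8) = 32.19
  r_corr = 2.714 + 32.19 = 34.9 μm/a
Category bounds: 25…50 μm/a bracket r_corr ⇒ C3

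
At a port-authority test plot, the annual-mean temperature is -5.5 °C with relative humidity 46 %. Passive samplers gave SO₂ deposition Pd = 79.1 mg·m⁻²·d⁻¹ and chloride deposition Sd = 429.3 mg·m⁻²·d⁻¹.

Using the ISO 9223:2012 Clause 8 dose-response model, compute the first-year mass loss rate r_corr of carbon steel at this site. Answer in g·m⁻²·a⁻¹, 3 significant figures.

r_corr = 159 g·m⁻²·a⁻¹

carbon steel: T≤10 °C ⇒ hinge +0.150·(-5.5−10) = -2.3250
  sulphur-dioxide contribution → 4.215 μm/a
  chloride contribution → 16.02 μm/a
  total first-year rate 20.23 μm/a
Convert to mass loss: 20.23 μm/a × 7.85 g/cm³ = 158.8 g·m⁻²·a⁻¹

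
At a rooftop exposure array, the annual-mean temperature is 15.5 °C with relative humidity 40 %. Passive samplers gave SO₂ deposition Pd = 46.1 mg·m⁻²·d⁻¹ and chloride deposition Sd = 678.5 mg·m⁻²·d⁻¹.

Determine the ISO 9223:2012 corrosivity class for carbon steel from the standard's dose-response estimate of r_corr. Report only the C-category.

carbon steel: f(T) = -0.054·(T−10) [T>10 °C] = -0.2970
  Pd branch = 1.77·Pd^0.52·e^(0.02·RH+f) = 21.46 μm/a
  Sd branch = 0.102·Sd^0.62·e^(0.033·RH+0.04·T) = 40.43 μm/a
  r_corr = 21.46 + 40.43 = 61.88 μm/a
ISO 9223 Table 2 (carbon steel): 50 < 61.9 ≤ 80 μm/a ⇒ C4

C4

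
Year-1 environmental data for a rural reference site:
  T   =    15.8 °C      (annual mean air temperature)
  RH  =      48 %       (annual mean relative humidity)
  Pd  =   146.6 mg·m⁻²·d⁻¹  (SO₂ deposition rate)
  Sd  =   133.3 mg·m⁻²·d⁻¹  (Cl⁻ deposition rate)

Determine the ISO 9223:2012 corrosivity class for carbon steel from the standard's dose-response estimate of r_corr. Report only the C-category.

carbon steel: temperature factor f = -0.054·(5.8) = -0.3132
  sulphur-dioxide contribution → 45.21 μm/a
  chloride contribution → 19.43 μm/a
  ⇒ r_corr(carbon steel) = 64.64 μm/a
64.6 μm/a falls in (50, 80] for carbon steel → category C4

C4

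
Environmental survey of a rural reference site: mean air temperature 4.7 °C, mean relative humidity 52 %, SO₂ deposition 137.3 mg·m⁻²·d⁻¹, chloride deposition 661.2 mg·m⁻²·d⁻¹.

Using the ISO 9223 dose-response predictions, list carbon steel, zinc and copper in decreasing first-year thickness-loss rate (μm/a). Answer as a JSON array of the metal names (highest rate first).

carbon steel: temperature factor f = +0.150·(-5.3) = -0.7950
  sulphur-dioxide contribution → 29.24 μm/a
  chloride contribution → 38.38 μm/a
  ⇒ r_corr(carbon steel) = 67.62 μm/a
zinc: f(T) = +0.038·(T−10) [T≤10 °C] = -0.2014
  sulphur-dioxide contribution → 1.006 μm/a
  chloride contribution → 1.602 μm/a
  ⇒ r_corr(zinc) = 2.608 μm/a
copper: T≤10 °C ⇒ hinge +0.126·(4.7−10) = -0.6678
  sulphur-dioxide contribution → 0.2101 μm/a
  chloride contribution → 0.4844 μm/a
  total first-year rate 0.6945 μm/a
Ordering by μm/a: carbon steel (67.6) > zinc (2.61) > copper (0.695)

["carbon steel", "zinc", "copper"]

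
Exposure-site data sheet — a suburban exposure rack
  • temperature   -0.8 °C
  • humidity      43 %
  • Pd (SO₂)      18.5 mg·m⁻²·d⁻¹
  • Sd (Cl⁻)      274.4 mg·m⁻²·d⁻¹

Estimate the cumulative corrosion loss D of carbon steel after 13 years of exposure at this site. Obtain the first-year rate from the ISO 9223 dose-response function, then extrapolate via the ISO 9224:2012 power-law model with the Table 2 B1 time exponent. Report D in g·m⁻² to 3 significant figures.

carbon steel: temperature factor f = +0.150·(-10.8) = -1.6200
  SO₂ term: 1.77·18.5^0.52·exp(0.02·43-1.6200) = 3.774
  Cl⁻ term: 0.102·274.4^0.62·exp(0.033·43+0.04·-0.8) = 13.27
  r_corr = 3.774 + 13.27 = 17.04 μm/a
ISO 9224: D(t) = r_corr · t^b with b = 0.523 (carbon steel, B1)
  D(13) = 17.04 × 13^0.523 = 17.04 × 3.825 = 65.18 μm
  Mass loss = 65.18 μm × 7.85 g/cm³ = 511.6 g·m⁻²

D(13) = 512 g·m⁻²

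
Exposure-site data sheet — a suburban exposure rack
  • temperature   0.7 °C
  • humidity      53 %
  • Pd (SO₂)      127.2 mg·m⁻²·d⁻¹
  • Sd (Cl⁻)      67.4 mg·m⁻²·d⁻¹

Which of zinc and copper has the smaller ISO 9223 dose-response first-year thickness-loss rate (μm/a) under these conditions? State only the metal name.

zinc: temperature factor f = +0.038·(-9.3) = -0.3534
  SO₂ term: 0.0129·127.2^0.44·exp(0.046·53-0.3534) = 0.8748
  Cl⁻ term: 0.0175·67.4^0.57·exp(0.008·53+0.085·0.7) = 0.3129
  sum: 0.8748 + 0.3129 → r_corr = 1.188 μm/a
copper: T≤10 °C ⇒ hinge +0.126·(0.7−10) = -1.1718
  Pd branch = 0.0053·Pd^0.26·e^(0.059·RH+f) = 0.132 μm/a
  Sd branch = 0.01025·Sd^0.27·e^(0.036·RH+0.049·T) = 0.2228 μm/a
  sum: 0.132 + 0.2228 → r_corr = 0.3548 μm/a
Ordering by μm/a: zinc (1.19) > copper (0.355)

copper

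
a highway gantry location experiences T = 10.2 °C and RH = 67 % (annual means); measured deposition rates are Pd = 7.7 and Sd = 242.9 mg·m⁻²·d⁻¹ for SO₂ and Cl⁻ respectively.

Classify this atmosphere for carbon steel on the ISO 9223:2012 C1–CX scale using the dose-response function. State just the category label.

C4

carbon steel: temperature factor f = -0.054·(0.2) = -0.0108
  SO₂ term: 1.77·7.7^0.52·exp(0.02·67-0.0108) = 19.33
  Sd branch = 0.102·Sd^0.62·e^(0.033·RH+0.04·T) = 42.17 μm/a
  r_corr = 19.33 + 42.17 = 61.5 μm/a
Category bounds: 50…80 μm/a bracket r_corr ⇒ C4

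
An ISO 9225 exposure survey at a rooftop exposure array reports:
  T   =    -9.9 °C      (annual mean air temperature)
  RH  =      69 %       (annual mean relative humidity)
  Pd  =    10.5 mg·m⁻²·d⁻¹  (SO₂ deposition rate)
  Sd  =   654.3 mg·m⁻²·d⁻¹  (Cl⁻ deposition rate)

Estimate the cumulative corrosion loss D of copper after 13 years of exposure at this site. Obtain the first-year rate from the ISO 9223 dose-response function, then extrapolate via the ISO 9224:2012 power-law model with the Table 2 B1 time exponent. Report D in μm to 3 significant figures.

copper: temperature factor f = +0.126·(-19.9) = -2.5074
  SO₂ term: 0.0053·10.5^0.26·exp(0.059·69-2.5074) = 0.04665
  Sd branch = 0.01025·Sd^0.27·e^(0.036·RH+0.049·T) = 0.4356 μm/a
  r_corr = 0.04665 + 0.4356 = 0.4823 μm/a
ISO 9224: D(t) = r_corr · t^b with b = 0.667 (copper, B1)
  D(13) = 0.4823 × 13^0.667 = 0.4823 × 5.534 = 2.669 μm

D(13) = 2.67 μm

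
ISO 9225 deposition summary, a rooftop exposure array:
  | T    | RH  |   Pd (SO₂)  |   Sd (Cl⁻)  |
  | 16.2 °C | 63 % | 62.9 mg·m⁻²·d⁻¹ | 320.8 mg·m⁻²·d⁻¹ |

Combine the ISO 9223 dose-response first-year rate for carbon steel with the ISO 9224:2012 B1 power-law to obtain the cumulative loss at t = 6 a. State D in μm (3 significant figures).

D(6) = 241 μm

carbon steel: temperature factor f = -0.054·(6.2) = -0.3348
  SO₂ term: 1.77·62.9^0.52·exp(0.02·63-0.3348) = 38.47
  Sd branch = 0.102·Sd^0.62·e^(0.033·RH+0.04·T) = 55.82 μm/a
  sum: 38.47 + 55.82 → r_corr = 94.29 μm/a
Power-law: D(6) = r_corr · 6^0.523
  D(6) = 94.29 × 6^0.523 = 94.29 × 2.553 = 240.7 μm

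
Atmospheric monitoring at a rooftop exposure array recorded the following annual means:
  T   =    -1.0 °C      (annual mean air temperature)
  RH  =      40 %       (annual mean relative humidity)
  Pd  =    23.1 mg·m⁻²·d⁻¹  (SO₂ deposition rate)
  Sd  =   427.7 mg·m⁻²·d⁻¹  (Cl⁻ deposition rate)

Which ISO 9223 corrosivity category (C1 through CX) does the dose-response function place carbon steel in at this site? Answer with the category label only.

carbon steel: f(T) = +0.150·(T−10) [T≤10 °C] = -1.6500
  Pd branch = 1.77·Pd^0.52·e^(0.02·RH+f) = 3.872 μm/a
  Sd branch = 0.102·Sd^0.62·e^(0.033·RH+0.04·T) = 15.7 μm/a
  sum: 3.872 + 15.7 → r_corr = 19.57 μm/a
ISO 9223 Table 2 (carbon steel): 1.3 < 19.6 ≤ 25 μm/a ⇒ C2

C2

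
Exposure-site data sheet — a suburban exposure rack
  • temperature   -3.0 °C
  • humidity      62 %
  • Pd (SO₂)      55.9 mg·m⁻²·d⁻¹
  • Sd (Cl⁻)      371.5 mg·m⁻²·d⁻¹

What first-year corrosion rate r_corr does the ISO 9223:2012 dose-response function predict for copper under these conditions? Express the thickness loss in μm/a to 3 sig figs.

copper: f(T) = +0.126·(T−10) [T≤10 °C] = -1.6380
  sulphur-dioxide contribution → 0.1137 μm/a
  chloride contribution → 0.4075 μm/a
  total first-year rate 0.5212 μm/a

r_corr = 0.521 μm/a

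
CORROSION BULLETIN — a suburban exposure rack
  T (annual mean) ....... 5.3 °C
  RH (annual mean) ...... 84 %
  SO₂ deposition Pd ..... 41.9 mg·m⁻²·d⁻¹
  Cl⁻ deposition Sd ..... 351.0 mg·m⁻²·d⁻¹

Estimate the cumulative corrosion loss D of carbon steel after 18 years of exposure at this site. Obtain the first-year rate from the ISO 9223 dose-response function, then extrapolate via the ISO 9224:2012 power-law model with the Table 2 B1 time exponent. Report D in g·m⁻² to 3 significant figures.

D(18) = 3.88e+03 g·m⁻²

carbon steel: f(T) = +0.150·(T−10) [T≤10 °C] = -0.7050
  SO₂ term: 1.77·41.9^0.52·exp(0.02·84-0.7050) = 32.73
  Cl⁻ term: 0.102·351.0^0.62·exp(0.033·84+0.04·5.3) = 76.32
  sum: 32.73 + 76.32 → r_corr = 109 μm/a
Power-law: D(18) = r_corr · 18^0.523
  D(18) = 109 × 18^0.523 = 109 × 4.534 = 494.5 μm
  Mass loss = 494.5 μm × 7.85 g/cm³ = 3881 g·m⁻²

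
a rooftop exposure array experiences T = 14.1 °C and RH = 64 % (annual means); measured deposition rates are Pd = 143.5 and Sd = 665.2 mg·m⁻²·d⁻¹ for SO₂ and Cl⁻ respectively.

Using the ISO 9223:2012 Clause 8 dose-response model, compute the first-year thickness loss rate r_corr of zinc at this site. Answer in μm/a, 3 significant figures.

zinc: temperature factor f = -0.071·(4.1) = -0.2911
  SO₂ term: 0.0129·143.5^0.44·exp(0.046·64-0.2911) = 1.628
  Sd branch = 0.0175·Sd^0.57·e^(0.008·RH+0.085·T) = 3.935 μm/a
  r_corr = 1.628 + 3.935 = 5.564 μm/a

r_corr = 5.56 μm/a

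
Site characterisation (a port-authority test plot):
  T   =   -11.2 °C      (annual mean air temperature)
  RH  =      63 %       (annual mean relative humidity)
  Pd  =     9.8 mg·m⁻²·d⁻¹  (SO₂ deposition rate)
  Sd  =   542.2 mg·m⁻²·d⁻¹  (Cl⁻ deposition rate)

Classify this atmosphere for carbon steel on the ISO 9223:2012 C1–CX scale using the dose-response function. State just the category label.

C3

carbon steel: T≤10 °C ⇒ hinge +0.150·(-11.2−10) = -3.1800
  sulphur-dioxide contribution → 0.8503 μm/a
  chloride contribution → 25.83 μm/a
  ⇒ r_corr(carbon steel) = 26.68 μm/a
26.7 μm/a falls in (25, 50] for carbon steel → category C3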